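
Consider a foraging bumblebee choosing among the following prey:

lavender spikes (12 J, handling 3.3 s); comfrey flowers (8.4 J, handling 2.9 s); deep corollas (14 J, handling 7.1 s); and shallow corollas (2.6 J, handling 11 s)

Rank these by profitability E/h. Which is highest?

In descending order of E/h:
lavender spikes: 12/3.3 = 3.64 J/s
comfrey flowers: 8.4/2.9 = 2.9 J/s
deep corollas: 14/7.1 = 1.97 J/s
shallow corollas: 2.6/11 = 0.236 J/s

lavender spikes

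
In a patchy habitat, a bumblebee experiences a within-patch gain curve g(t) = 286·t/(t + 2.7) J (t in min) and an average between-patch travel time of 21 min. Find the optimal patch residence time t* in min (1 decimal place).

7.5 min

Maximise g(t)/(T+t): set derivative to zero → g'(t)(T+t) = g(t).
g'(t) = 286·2.7/(t + 2.7)². Setting 286·2.7/(t+2.7)² = 286t/[(t+2.7)(21+t)] gives 2.7(21+t) = t(t+2.7), so t² = 2.7×21 = 56.7.
t* = √56.7 = 7.53 min.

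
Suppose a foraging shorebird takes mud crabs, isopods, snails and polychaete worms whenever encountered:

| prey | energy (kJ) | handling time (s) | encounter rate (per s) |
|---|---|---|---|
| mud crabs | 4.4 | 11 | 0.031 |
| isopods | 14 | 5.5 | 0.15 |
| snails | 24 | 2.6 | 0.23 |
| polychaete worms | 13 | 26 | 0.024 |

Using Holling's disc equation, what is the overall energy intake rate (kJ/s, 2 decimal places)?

R = (0.031×4.4 + 0.15×14 + 0.23×24 + 0.024×13) / (1 + 0.031×11 + 0.15×5.5 + 0.23×2.6 + 0.024×26) = 8.068/3.388 = 2.381 kJ/s.

2.38 kJ/s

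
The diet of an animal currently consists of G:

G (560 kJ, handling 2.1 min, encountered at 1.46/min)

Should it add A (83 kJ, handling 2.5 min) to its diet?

On G alone, R = ΣλE/(1+Σλh) = 817.6/4.066 = 201.1 kJ/min.
A: E/h = 83/2.5 = 33.2 kJ/min.
Since 33.2 < R, time spent handling A is better spent searching.

No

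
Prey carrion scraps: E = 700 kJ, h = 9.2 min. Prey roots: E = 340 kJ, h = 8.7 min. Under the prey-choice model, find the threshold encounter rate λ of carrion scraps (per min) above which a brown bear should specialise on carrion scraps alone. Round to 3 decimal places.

At the threshold, the rate on carrion scraps alone equals the profitability of roots: λ·700/(1 + λ·9.2) = 340/8.7 = 39.08.
Rearranging, λ(700 − 39.08×9.2) = 39.08, so λ = 39.08/340.5 = 0.1148 per min.

0.115 per min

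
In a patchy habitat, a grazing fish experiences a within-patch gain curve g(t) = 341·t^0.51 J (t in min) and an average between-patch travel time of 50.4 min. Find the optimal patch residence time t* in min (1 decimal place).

Maximise g(t)/(T+t): set derivative to zero → g'(t)(T+t) = g(t).
g'(t) = 0.51·341·t^-0.49. Setting 0.51·341·t^-0.49 = 341·t^0.51/(50.4+t) gives 0.51(50.4+t) = t, so 0.49·t = 0.51×50.4.
t* = 0.51×50.4/0.49 = 52.46 min.

52.5 min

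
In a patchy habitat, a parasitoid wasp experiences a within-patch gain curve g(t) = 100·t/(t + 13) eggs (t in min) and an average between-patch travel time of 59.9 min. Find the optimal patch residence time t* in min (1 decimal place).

27.9 min

By the marginal value theorem, leave when the instantaneous gain rate g'(t) equals the habitat-wide average g(t)/(T + t).
g'(t) = 100·13/(t + 13)². Setting 100·13/(t+13)² = 100t/[(t+13)(59.9+t)] gives 13(59.9+t) = t(t+13), so t² = 13×59.9 = 778.7.
t* = √778.7 = 27.91 min.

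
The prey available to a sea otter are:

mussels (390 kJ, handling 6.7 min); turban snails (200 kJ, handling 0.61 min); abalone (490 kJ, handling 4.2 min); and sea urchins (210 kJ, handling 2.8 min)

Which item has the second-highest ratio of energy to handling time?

abalone

In descending order of E/h:
turban snails: 200/0.61 = 328 kJ/min
abalone: 490/4.2 = 117 kJ/min
sea urchins: 210/2.8 = 75 kJ/min
mussels: 390/6.7 = 58.2 kJ/min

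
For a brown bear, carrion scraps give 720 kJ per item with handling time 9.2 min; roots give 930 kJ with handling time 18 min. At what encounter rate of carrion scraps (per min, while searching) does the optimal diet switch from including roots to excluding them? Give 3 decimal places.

0.211 per min

The zero-one rule: include roots iff E₂/h₂ > λE₁/(1+λh₁). Equality gives the switch point.
λE₁h₂ = E₂ + λE₂h₁ ⇒ λ = E₂/(E₁h₂ − E₂h₁) = 930/(1.296e+04 − 8556) = 0.2112 per min.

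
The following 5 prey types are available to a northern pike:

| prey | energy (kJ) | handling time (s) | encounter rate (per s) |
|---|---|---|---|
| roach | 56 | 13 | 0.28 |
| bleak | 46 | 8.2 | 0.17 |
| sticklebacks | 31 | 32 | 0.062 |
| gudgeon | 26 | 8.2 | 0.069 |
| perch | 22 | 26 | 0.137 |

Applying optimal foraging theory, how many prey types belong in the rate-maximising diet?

Rank by E/h (kJ/s): bleak 5.61, roach 4.31, gudgeon 3.17, sticklebacks 0.969, perch 0.846. Include each in turn until the next type's E/h falls below the running intake rate.
Rate on top 1: 3.266. roach: 4.31 > 3.266 → include.
Rate on top 2: 3.895. gudgeon: 3.17 < 3.895 → exclude; stop.
Optimal diet: bleak, roach — 2 of 5 types.

2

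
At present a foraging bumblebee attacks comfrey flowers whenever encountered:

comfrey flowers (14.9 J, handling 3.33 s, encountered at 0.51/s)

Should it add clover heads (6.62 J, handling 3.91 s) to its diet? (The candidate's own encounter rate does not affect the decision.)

No

Intake rate on the current diet: R = (0.51×14.9) / (1 + 0.51×3.33) = 7.599/2.698 = 2.816 J/s.
clover heads: E/h = 6.62/3.91 = 1.693 J/s.
Since 1.693 < R, time spent handling clover heads is better spent searching.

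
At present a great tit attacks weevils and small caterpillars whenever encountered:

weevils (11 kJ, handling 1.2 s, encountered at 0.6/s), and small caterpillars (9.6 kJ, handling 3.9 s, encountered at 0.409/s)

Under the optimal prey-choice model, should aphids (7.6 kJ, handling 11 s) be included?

No

Current rate: (0.6×11 + 0.409×9.6)/(1 + 0.6×1.2 + 0.409×3.9) = 3.175 kJ/s.
aphids: E/h = 7.6/11 = 0.6909 kJ/s.
Since 0.6909 < R, time spent handling aphids is better spent searching.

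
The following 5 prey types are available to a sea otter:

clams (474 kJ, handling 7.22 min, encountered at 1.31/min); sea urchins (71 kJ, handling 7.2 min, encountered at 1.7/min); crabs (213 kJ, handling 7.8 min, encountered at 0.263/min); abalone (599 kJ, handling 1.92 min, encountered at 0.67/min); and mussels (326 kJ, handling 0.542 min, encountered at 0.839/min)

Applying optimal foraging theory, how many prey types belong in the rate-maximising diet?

2

Profitabilities (E/h, kJ/min): mussels 601, abalone 312, clams 65.7, crabs 27.3, sea urchins 9.86. Add prey in this order while the next type's profitability exceeds the intake rate on those already taken.
Rate on top 1: 188. abalone: 312 > 188 → include.
Rate on top 2: 246.2. clams: 65.7 < 246.2 → exclude; stop.
Optimal diet: mussels, abalone — 2 of 5 types.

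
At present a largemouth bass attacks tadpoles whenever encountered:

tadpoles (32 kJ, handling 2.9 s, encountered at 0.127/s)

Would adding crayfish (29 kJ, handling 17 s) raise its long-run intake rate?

No

On tadpoles alone, R = ΣλE/(1+Σλh) = 4.064/1.368 = 2.97 kJ/s.
Profitability of crayfish: 29/17 = 1.706 kJ/s.
1.706 < 2.97, so adding crayfish would lower the average — exclude it.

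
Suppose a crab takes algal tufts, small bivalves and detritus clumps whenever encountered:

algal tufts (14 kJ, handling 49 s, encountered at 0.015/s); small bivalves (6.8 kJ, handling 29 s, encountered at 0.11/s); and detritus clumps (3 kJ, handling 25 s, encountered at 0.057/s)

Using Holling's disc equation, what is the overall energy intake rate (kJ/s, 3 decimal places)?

R = Σλ_iE_i / (1 + Σλ_ih_i)
Numerator: 0.015×14 + 0.11×6.8 + 0.057×3 = 1.129
Denominator: 1 + 0.015×49 + 0.11×29 + 0.057×25 = 6.35
R = 1.129/6.35 = 0.1778 kJ/s

0.178 kJ/s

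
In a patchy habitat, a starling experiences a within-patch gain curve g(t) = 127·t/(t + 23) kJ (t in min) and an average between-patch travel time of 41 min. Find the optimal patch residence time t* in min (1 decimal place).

By the marginal value theorem, leave when the instantaneous gain rate g'(t) equals the habitat-wide average g(t)/(T + t).
g'(t) = 127·23/(t + 23)². Setting 127·23/(t+23)² = 127t/[(t+23)(41+t)] gives 23(41+t) = t(t+23), so t² = 23×41 = 943.
t* = √943 = 30.71 min.

30.7 min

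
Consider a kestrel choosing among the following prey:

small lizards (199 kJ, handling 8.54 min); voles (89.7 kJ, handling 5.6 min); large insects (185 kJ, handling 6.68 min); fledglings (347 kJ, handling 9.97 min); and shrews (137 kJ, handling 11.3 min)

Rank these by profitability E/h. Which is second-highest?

large insects

Profitability E/h (kJ/min): small lizards = 199/8.54 = 23.3, voles = 89.7/5.6 = 16, large insects = 185/6.68 = 27.7, fledglings = 347/9.97 = 34.8, shrews = 137/11.3 = 12.1.
Ranked: fledglings > large insects > small lizards > voles > shrews.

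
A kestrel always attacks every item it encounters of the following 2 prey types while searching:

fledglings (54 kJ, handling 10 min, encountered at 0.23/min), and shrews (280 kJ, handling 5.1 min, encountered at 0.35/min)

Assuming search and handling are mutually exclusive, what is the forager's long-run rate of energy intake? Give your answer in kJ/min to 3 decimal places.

21.715 kJ/min

R = (0.23×54 + 0.35×280) / (1 + 0.23×10 + 0.35×5.1) = 110.4/5.085 = 21.71 kJ/min.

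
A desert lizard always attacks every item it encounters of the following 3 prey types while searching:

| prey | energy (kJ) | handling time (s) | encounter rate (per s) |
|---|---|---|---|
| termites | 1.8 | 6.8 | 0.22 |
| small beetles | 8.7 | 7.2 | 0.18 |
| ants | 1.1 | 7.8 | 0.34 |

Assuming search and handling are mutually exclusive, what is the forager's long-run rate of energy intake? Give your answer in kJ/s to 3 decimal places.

R = Σλ_iE_i / (1 + Σλ_ih_i)
Numerator: 0.22×1.8 + 0.18×8.7 + 0.34×1.1 = 2.336
Denominator: 1 + 0.22×6.8 + 0.18×7.2 + 0.34×7.8 = 6.444
R = 2.336/6.444 = 0.3625 kJ/s

0.363 kJ/s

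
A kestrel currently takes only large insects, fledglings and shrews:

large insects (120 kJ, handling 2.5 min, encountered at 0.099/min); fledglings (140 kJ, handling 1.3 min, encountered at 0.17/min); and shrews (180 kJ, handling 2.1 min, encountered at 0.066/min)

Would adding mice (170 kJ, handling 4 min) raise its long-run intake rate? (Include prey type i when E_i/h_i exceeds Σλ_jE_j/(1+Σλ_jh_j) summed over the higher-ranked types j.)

Yes

Intake rate on the current diet: R = (0.099×120 + 0.17×140 + 0.066×180) / (1 + 0.099×2.5 + 0.17×1.3 + 0.066×2.1) = 47.56/1.607 = 29.59 kJ/min.
mice: E/h = 170/4 = 42.5 kJ/min.
Since 42.5 > R, including mice increases the long-run rate.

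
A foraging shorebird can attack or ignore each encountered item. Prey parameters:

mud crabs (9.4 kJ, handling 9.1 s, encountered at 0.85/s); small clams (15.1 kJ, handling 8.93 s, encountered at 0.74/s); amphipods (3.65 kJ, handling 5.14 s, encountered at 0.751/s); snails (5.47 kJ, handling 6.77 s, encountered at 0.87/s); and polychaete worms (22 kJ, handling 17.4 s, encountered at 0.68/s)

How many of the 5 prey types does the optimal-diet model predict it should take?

Profitabilities (E/h, kJ/s): small clams 1.69, polychaete worms 1.26, mud crabs 1.03, snails 0.808, amphipods 0.71. Add prey in this order while the next type's profitability exceeds the intake rate on those already taken.
Rate on top 1: 1.469. polychaete worms: 1.26 < 1.469 → exclude; stop.
Optimal diet: small clams — 1 of 5 types.

1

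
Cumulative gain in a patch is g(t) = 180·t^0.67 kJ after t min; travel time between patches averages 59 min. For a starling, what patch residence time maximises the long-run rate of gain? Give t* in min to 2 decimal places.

119.79 min

Optimal t* satisfies g'(t*) = g(t*)/(T + t*).
g'(t) = 0.67·180·t^-0.33. Setting 0.67·180·t^-0.33 = 180·t^0.67/(59+t) gives 0.67(59+t) = t, so 0.33·t = 0.67×59.
t* = 0.67×59/0.33 = 119.8 min.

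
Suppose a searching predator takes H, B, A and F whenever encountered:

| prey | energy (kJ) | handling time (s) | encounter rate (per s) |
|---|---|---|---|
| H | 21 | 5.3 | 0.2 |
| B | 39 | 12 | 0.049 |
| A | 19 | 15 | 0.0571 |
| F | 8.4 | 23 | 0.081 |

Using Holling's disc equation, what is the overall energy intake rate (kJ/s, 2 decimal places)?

R = (0.2×21 + 0.049×39 + 0.0571×19 + 0.081×8.4) / (1 + 0.2×5.3 + 0.049×12 + 0.0571×15 + 0.081×23) = 7.876/5.367 = 1.467 kJ/s.

1.47 kJ/s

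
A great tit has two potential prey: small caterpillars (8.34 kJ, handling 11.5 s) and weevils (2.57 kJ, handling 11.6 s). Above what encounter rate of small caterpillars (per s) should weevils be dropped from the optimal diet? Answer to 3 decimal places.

Drop weevils once their profitability E₂/h₂ falls below the rate achievable on small caterpillars alone: E₂/h₂ = λE₁/(1 + λh₁).
Solve for λ: λE₁h₂ = E₂(1 + λh₁) → λ(E₁h₂ − E₂h₁) = E₂ → λ = E₂/(E₁h₂ − E₂h₁).
λ = 2.57/(8.34×11.6 − 2.57×11.5) = 2.57/67.19 = 0.03825 per s.

0.038 per s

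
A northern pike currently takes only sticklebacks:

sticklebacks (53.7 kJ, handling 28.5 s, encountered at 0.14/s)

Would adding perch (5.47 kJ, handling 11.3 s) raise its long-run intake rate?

No

On sticklebacks alone, R = ΣλE/(1+Σλh) = 7.518/4.99 = 1.507 kJ/s.
perch: E/h = 5.47/11.3 = 0.4841 kJ/s.
0.4841 < 1.507, so adding perch would lower the average — exclude it.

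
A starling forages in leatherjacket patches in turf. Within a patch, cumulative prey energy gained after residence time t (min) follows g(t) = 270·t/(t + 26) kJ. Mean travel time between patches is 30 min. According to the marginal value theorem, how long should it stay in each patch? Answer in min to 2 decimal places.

27.93 min

Maximise g(t)/(T+t): set derivative to zero → g'(t)(T+t) = g(t).
g'(t) = 270·26/(t + 26)². Setting 270·26/(t+26)² = 270t/[(t+26)(30+t)] gives 26(30+t) = t(t+26), so t² = 26×30 = 780.
t* = √780 = 27.93 min.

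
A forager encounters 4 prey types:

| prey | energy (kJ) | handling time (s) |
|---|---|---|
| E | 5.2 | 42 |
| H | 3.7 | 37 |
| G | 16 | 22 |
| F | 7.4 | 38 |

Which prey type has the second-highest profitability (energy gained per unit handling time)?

F

Profitability E/h (kJ/s): E = 5.2/42 = 0.124, H = 3.7/37 = 0.1, G = 16/22 = 0.727, F = 7.4/38 = 0.195.
Ranked: G > F > E > H.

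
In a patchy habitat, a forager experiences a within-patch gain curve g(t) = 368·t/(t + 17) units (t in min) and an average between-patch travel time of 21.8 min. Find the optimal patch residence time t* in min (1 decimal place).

19.3 min

By the marginal value theorem, leave when the instantaneous gain rate g'(t) equals the habitat-wide average g(t)/(T + t).
g'(t) = 368·17/(t + 17)². Setting 368·17/(t+17)² = 368t/[(t+17)(21.8+t)] gives 17(21.8+t) = t(t+17), so t² = 17×21.8 = 370.6.
t* = √370.6 = 19.25 min.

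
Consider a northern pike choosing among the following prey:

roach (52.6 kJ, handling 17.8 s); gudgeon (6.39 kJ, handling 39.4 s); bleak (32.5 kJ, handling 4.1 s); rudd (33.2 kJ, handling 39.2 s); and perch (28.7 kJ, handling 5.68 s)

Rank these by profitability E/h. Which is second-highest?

Profitability E/h (kJ/s): roach = 52.6/17.8 = 2.96, gudgeon = 6.39/39.4 = 0.162, bleak = 32.5/4.1 = 7.93, rudd = 33.2/39.2 = 0.847, perch = 28.7/5.68 = 5.05.
Ranked: bleak > perch > roach > rudd > gudgeon.

perch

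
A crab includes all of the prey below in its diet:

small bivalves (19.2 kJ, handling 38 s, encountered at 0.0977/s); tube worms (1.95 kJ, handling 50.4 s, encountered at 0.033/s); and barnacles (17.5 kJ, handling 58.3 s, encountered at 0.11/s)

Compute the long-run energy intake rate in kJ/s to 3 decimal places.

0.302 kJ/s

Energy encountered per unit search time: 0.0977×19.2 + 0.033×1.95 + 0.11×17.5 = 3.865 kJ/s.
Handling time per unit search time: 0.0977×38 + 0.033×50.4 + 0.11×58.3 = 11.79.
Rate = 3.865/(1 + 11.79) = 0.3022 kJ/s.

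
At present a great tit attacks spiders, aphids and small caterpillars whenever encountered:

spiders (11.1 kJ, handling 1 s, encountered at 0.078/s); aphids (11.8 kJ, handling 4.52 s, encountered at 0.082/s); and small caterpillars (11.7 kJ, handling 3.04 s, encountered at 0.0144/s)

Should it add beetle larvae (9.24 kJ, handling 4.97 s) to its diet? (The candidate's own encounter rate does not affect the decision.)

Current rate: (0.078×11.1 + 0.082×11.8 + 0.0144×11.7)/(1 + 0.078×1 + 0.082×4.52 + 0.0144×3.04) = 1.341 kJ/s.
Profitability of beetle larvae: 9.24/4.97 = 1.859 kJ/s.
1.859 > 1.341, so adding beetle larvae raises the average — include it.

Yes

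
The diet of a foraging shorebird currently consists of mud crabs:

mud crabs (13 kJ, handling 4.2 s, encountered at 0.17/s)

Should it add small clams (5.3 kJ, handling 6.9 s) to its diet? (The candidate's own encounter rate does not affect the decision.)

On mud crabs alone, R = ΣλE/(1+Σλh) = 2.21/1.714 = 1.289 kJ/s.
Profitability of small clams: 5.3/6.9 = 0.7681 kJ/s.
0.7681 < 1.289, so adding small clams would lower the average — exclude it.

No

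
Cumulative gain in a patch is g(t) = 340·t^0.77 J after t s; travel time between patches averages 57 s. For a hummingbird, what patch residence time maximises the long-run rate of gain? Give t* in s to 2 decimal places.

Maximise g(t)/(T+t): set derivative to zero → g'(t)(T+t) = g(t).
g'(t) = 0.77·340·t^-0.23. Setting 0.77·340·t^-0.23 = 340·t^0.77/(57+t) gives 0.77(57+t) = t, so 0.23·t = 0.77×57.
t* = 0.77×57/0.23 = 190.8 s.

190.83 s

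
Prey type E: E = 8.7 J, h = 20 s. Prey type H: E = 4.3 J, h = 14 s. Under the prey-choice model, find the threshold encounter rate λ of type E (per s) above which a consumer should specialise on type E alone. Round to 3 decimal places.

0.120 per s

At the threshold, the rate on type E alone equals the profitability of type H: λ·8.7/(1 + λ·20) = 4.3/14 = 0.3071.
Rearranging, λ(8.7 − 0.3071×20) = 0.3071, so λ = 0.3071/2.557 = 0.1201 per s.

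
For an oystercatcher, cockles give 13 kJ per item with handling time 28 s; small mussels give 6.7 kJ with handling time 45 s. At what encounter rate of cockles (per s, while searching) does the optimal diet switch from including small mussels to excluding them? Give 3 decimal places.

Drop small mussels once their profitability E₂/h₂ falls below the rate achievable on cockles alone: E₂/h₂ = λE₁/(1 + λh₁).
Solve for λ: λE₁h₂ = E₂(1 + λh₁) → λ(E₁h₂ − E₂h₁) = E₂ → λ = E₂/(E₁h₂ − E₂h₁).
λ = 6.7/(13×45 − 6.7×28) = 6.7/397.4 = 0.01686 per s.

0.017 per s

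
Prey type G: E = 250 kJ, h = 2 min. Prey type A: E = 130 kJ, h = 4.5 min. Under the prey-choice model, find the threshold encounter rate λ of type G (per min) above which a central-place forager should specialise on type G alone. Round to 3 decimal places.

0.150 per min

At the threshold, the rate on type G alone equals the profitability of type A: λ·250/(1 + λ·2) = 130/4.5 = 28.89.
Rearranging, λ(250 − 28.89×2) = 28.89, so λ = 28.89/192.2 = 0.1503 per min.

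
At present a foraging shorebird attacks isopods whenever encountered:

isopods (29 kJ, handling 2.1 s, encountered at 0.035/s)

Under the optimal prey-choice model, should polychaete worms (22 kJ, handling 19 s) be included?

Intake rate on the current diet: R = (0.035×29) / (1 + 0.035×2.1) = 1.015/1.074 = 0.9455 kJ/s.
Profitability of polychaete worms: 22/19 = 1.158 kJ/s.
Since 1.158 > R, including polychaete worms increases the long-run rate.

Yes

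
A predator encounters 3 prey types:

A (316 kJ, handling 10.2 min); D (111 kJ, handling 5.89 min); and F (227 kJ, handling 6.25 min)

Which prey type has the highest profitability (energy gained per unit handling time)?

F

In descending order of E/h:
F: 227/6.25 = 36.3 kJ/min
A: 316/10.2 = 31 kJ/min
D: 111/5.89 = 18.8 kJ/min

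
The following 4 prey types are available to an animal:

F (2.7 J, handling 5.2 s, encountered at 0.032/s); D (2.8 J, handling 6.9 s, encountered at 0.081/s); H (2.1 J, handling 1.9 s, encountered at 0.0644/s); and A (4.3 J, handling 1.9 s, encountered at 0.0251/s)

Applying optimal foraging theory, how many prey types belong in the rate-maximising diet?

Rank by E/h (J/s): A 2.26, H 1.11, F 0.519, D 0.406. Include each in turn until the next type's E/h falls below the running intake rate.
Rate on top 1: 0.103. H: 1.11 > 0.103 → include.
Rate on top 2: 0.2078. F: 0.519 > 0.2078 → include.
Rate on top 3: 0.2466. D: 0.406 > 0.2466 → include.
Optimal diet: A, H, F, D — 4 of 4 types.

4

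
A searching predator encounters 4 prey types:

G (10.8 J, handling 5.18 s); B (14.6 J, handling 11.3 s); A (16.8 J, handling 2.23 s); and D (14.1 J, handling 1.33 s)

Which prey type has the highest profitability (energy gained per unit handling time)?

D

Profitability E/h (J/s): G = 10.8/5.18 = 2.08, B = 14.6/11.3 = 1.29, A = 16.8/2.23 = 7.53, D = 14.1/1.33 = 10.6.
Ranked: D > A > G > B.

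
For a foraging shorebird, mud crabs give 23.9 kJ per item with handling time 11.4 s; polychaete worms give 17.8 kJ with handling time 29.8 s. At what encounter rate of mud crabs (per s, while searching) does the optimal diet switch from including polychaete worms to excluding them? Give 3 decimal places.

0.035 per s

At the threshold, the rate on mud crabs alone equals the profitability of polychaete worms: λ·23.9/(1 + λ·11.4) = 17.8/29.8 = 0.5973.
Rearranging, λ(23.9 − 0.5973×11.4) = 0.5973, so λ = 0.5973/17.09 = 0.03495 per s.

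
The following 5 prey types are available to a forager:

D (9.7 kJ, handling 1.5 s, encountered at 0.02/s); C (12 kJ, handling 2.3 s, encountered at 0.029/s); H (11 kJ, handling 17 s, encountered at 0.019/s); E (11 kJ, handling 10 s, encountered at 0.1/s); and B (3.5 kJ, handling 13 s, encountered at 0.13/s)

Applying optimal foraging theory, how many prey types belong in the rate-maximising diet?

E/h in descending order: D 6.47, C 5.22, E 1.1, H 0.647, B 0.269 kJ/s. The optimal diet is the largest prefix of this list for which every included type satisfies E_i/h_i > R on the types above it.
Rate on top 1: 0.1883. C: 5.22 > 0.1883 → include.
Rate on top 2: 0.4942. E: 1.1 > 0.4942 → include.
Rate on top 3: 0.7831. H: 0.647 < 0.7831 → exclude; stop.
Optimal diet: D, C, E — 3 of 5 types.

3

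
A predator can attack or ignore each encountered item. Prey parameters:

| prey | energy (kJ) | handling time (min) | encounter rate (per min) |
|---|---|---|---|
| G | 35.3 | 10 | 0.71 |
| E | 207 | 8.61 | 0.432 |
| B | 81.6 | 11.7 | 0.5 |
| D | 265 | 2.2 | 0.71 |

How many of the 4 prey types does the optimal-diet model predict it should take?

1

Profitabilities (E/h, kJ/min): D 120, E 24, B 6.97, G 3.53. Add prey in this order while the next type's profitability exceeds the intake rate on those already taken.
Rate on top 1: 73.44. E: 24 < 73.44 → exclude; stop.
Optimal diet: D — 1 of 4 types.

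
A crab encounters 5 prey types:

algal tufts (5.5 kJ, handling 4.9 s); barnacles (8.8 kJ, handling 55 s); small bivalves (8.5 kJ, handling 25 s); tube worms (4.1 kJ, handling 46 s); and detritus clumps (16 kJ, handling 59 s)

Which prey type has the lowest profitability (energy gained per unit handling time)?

tube worms

In descending order of E/h:
algal tufts: 5.5/4.9 = 1.12 kJ/s
small bivalves: 8.5/25 = 0.34 kJ/s
detritus clumps: 16/59 = 0.271 kJ/s
barnacles: 8.8/55 = 0.16 kJ/s
tube worms: 4.1/46 = 0.0891 kJ/s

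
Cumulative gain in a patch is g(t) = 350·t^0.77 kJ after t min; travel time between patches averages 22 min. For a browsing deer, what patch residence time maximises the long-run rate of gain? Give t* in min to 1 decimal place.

Maximise g(t)/(T+t): set derivative to zero → g'(t)(T+t) = g(t).
g'(t) = 0.77·350·t^-0.23. Setting 0.77·350·t^-0.23 = 350·t^0.77/(22+t) gives 0.77(22+t) = t, so 0.23·t = 0.77×22.
t* = 0.77×22/0.23 = 73.65 min.

73.7 min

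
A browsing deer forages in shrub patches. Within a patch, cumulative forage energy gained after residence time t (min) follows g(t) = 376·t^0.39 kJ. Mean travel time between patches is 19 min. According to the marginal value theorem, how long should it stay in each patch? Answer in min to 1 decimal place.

12.1 min

By the marginal value theorem, leave when the instantaneous gain rate g'(t) equals the habitat-wide average g(t)/(T + t).
g'(t) = 0.39·376·t^-0.61. Setting 0.39·376·t^-0.61 = 376·t^0.39/(19+t) gives 0.39(19+t) = t, so 0.61·t = 0.39×19.
t* = 0.39×19/0.61 = 12.15 min.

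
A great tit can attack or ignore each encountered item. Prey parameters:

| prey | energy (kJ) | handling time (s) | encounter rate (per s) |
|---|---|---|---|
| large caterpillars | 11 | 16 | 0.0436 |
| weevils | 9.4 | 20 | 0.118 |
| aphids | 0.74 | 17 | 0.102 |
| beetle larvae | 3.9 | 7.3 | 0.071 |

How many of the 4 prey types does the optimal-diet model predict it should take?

Profitabilities (E/h, kJ/s): large caterpillars 0.688, beetle larvae 0.534, weevils 0.47, aphids 0.0435. Add prey in this order while the next type's profitability exceeds the intake rate on those already taken.
Rate on top 1: 0.2825. beetle larvae: 0.534 > 0.2825 → include.
Rate on top 2: 0.3414. weevils: 0.47 > 0.3414 → include.
Rate on top 3: 0.4077. aphids: 0.0435 < 0.4077 → exclude; stop.
Optimal diet: large caterpillars, beetle larvae, weevils — 3 of 4 types.

3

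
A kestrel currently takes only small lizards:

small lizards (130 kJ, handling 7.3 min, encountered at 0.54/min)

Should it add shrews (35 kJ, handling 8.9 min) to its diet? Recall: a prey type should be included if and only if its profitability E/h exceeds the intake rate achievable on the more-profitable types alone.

No

Intake rate on the current diet: R = (0.54×130) / (1 + 0.54×7.3) = 70.2/4.942 = 14.2 kJ/min.
Profitability of shrews: 35/8.9 = 3.933 kJ/min.
Since 3.933 < R, time spent handling shrews is better spent searching.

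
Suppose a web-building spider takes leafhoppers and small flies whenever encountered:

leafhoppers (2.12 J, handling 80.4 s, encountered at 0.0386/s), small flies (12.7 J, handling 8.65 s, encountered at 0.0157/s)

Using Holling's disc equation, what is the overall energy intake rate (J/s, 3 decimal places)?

Energy encountered per unit search time: 0.0386×2.12 + 0.0157×12.7 = 0.2812 J/s.
Handling time per unit search time: 0.0386×80.4 + 0.0157×8.65 = 3.239.
Rate = 0.2812/(1 + 3.239) = 0.06634 J/s.

0.066 J/s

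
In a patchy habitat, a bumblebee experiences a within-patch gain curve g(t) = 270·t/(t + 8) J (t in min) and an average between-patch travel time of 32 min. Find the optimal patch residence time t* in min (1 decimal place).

16.0 min

By the marginal value theorem, leave when the instantaneous gain rate g'(t) equals the habitat-wide average g(t)/(T + t).
g'(t) = 270·8/(t + 8)². Setting 270·8/(t+8)² = 270t/[(t+8)(32+t)] gives 8(32+t) = t(t+8), so t² = 8×32 = 256.
t* = √256 = 16 min.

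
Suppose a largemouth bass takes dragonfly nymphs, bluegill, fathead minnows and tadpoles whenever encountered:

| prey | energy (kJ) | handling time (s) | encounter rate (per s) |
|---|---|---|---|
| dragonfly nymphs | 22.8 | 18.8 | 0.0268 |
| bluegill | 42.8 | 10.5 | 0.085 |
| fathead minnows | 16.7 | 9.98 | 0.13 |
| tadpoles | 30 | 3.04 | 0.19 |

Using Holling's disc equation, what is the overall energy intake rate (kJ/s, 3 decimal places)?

2.838 kJ/s

R = (0.0268×22.8 + 0.085×42.8 + 0.13×16.7 + 0.19×30) / (1 + 0.0268×18.8 + 0.085×10.5 + 0.13×9.98 + 0.19×3.04) = 12.12/4.271 = 2.838 kJ/s.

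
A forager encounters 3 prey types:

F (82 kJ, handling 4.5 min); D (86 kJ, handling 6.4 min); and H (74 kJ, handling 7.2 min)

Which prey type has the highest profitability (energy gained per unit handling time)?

In descending order of E/h:
F: 82/4.5 = 18.2 kJ/min
D: 86/6.4 = 13.4 kJ/min
H: 74/7.2 = 10.3 kJ/min

F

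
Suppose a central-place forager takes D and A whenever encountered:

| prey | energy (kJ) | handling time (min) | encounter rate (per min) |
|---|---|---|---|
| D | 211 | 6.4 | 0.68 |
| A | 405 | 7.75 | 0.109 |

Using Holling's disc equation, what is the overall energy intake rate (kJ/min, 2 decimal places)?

30.28 kJ/min

R = (0.68×211 + 0.109×405) / (1 + 0.68×6.4 + 0.109×7.75) = 187.6/6.197 = 30.28 kJ/min.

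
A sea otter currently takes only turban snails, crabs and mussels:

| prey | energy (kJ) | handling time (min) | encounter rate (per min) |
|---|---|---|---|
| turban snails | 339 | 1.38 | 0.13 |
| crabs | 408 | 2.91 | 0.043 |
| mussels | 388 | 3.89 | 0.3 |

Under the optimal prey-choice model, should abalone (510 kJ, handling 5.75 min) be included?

Current rate: (0.13×339 + 0.043×408 + 0.3×388)/(1 + 0.13×1.38 + 0.043×2.91 + 0.3×3.89) = 72.03 kJ/min.
Profitability of abalone: 510/5.75 = 88.7 kJ/min.
Since 88.7 > R, including abalone increases the long-run rate.

Yes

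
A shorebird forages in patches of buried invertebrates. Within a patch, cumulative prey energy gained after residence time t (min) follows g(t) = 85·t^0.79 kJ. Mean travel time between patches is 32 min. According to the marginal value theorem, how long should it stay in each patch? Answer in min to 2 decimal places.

120.38 min

By the marginal value theorem, leave when the instantaneous gain rate g'(t) equals the habitat-wide average g(t)/(T + t).
g'(t) = 0.79·85·t^-0.21. Setting 0.79·85·t^-0.21 = 85·t^0.79/(32+t) gives 0.79(32+t) = t, so 0.21·t = 0.79×32.
t* = 0.79×32/0.21 = 120.4 min.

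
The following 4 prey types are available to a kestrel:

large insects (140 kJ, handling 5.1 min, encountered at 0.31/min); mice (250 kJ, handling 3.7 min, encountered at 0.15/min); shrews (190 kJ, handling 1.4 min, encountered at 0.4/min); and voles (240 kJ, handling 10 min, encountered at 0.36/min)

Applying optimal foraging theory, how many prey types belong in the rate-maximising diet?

2

Rank by E/h (kJ/min): shrews 136, mice 67.6, large insects 27.5, voles 24. Include each in turn until the next type's E/h falls below the running intake rate.
Rate on top 1: 48.72. mice: 67.6 > 48.72 → include.
Rate on top 2: 53.66. large insects: 27.5 < 53.66 → exclude; stop.
Optimal diet: shrews, mice — 2 of 4 types.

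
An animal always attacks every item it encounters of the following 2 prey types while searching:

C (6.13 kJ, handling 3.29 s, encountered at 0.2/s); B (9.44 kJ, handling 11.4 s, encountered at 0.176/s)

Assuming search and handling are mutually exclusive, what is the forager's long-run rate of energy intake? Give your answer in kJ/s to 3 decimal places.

Energy encountered per unit search time: 0.2×6.13 + 0.176×9.44 = 2.887 kJ/s.
Handling time per unit search time: 0.2×3.29 + 0.176×11.4 = 2.664.
Rate = 2.887/(1 + 2.664) = 0.788 kJ/s.

0.788 kJ/s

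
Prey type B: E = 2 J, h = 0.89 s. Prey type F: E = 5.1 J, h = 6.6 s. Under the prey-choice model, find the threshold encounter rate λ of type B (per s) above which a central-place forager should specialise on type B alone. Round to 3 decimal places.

0.589 per s

At the threshold, the rate on type B alone equals the profitability of type F: λ·2/(1 + λ·0.89) = 5.1/6.6 = 0.7727.
Rearranging, λ(2 − 0.7727×0.89) = 0.7727, so λ = 0.7727/1.312 = 0.5888 per s.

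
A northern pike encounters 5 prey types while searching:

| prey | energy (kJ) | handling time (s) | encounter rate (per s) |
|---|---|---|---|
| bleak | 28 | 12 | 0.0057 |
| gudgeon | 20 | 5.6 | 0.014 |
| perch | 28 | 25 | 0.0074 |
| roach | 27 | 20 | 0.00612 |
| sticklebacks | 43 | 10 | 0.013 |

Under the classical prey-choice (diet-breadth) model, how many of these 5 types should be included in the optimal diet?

Profitabilities (E/h, kJ/s): sticklebacks 4.3, gudgeon 3.57, bleak 2.33, roach 1.35, perch 1.12. Add prey in this order while the next type's profitability exceeds the intake rate on those already taken.
Rate on top 1: 0.4947. gudgeon: 3.57 > 0.4947 → include.
Rate on top 2: 0.6943. bleak: 2.33 > 0.6943 → include.
Rate on top 3: 0.7821. roach: 1.35 > 0.7821 → include.
Rate on top 4: 0.8318. perch: 1.12 > 0.8318 → include.
Optimal diet: sticklebacks, gudgeon, bleak, roach, perch — 5 of 5 types.

5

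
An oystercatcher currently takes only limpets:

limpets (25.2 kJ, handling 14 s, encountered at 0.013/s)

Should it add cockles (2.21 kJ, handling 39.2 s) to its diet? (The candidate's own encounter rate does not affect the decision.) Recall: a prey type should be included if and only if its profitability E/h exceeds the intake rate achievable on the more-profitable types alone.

Current rate: (0.013×25.2)/(1 + 0.013×14) = 0.2772 kJ/s.
cockles: E/h = 2.21/39.2 = 0.05638 kJ/s.
Since 0.05638 < R, time spent handling cockles is better spent searching.

No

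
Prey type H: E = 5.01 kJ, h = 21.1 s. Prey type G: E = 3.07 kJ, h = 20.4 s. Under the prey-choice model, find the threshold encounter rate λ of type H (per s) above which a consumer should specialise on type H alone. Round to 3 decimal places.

0.082 per s

At the threshold, the rate on type H alone equals the profitability of type G: λ·5.01/(1 + λ·21.1) = 3.07/20.4 = 0.1505.
Rearranging, λ(5.01 − 0.1505×21.1) = 0.1505, so λ = 0.1505/1.835 = 0.08203 per s.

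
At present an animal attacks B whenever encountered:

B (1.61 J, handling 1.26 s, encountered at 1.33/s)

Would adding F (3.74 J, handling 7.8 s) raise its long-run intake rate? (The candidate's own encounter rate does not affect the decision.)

No

Current rate: (1.33×1.61)/(1 + 1.33×1.26) = 0.8002 J/s.
F: E/h = 3.74/7.8 = 0.4795 J/s.
Since 0.4795 < R, time spent handling F is better spent searching.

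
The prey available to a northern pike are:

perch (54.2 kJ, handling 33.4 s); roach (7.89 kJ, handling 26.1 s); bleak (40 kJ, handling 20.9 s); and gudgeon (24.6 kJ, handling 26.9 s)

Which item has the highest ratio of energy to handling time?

Profitability E/h (kJ/s): perch = 54.2/33.4 = 1.62, roach = 7.89/26.1 = 0.302, bleak = 40/20.9 = 1.91, gudgeon = 24.6/26.9 = 0.914.
Ranked: bleak > perch > gudgeon > roach.

bleak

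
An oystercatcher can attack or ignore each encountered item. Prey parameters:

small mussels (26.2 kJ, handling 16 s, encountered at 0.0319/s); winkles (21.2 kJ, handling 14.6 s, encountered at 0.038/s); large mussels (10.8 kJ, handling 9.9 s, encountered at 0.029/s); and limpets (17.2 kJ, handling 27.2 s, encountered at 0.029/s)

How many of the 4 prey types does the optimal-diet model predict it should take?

3

Rank by E/h (kJ/s): small mussels 1.64, winkles 1.45, large mussels 1.09, limpets 0.632. Include each in turn until the next type's E/h falls below the running intake rate.
Rate on top 1: 0.5534. winkles: 1.45 > 0.5534 → include.
Rate on top 2: 0.7948. large mussels: 1.09 > 0.7948 → include.
Rate on top 3: 0.8309. limpets: 0.632 < 0.8309 → exclude; stop.
Optimal diet: small mussels, winkles, large mussels — 3 of 4 types.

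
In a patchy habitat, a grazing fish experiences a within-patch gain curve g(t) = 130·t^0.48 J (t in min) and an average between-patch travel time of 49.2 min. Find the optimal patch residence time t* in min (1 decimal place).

By the marginal value theorem, leave when the instantaneous gain rate g'(t) equals the habitat-wide average g(t)/(T + t).
g'(t) = 0.48·130·t^-0.52. Setting 0.48·130·t^-0.52 = 130·t^0.48/(49.2+t) gives 0.48(49.2+t) = t, so 0.52·t = 0.48×49.2.
t* = 0.48×49.2/0.52 = 45.42 min.

45.4 min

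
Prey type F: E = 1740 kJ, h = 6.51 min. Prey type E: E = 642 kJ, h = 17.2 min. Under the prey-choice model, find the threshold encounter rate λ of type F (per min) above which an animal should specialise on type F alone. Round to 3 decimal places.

At the threshold, the rate on type F alone equals the profitability of type E: λ·1740/(1 + λ·6.51) = 642/17.2 = 37.33.
Rearranging, λ(1740 − 37.33×6.51) = 37.33, so λ = 37.33/1497 = 0.02493 per min.

0.025 per min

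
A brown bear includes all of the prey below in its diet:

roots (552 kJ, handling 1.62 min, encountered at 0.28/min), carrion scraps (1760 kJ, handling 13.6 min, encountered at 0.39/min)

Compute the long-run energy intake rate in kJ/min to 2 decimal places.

R = Σλ_iE_i / (1 + Σλ_ih_i)
Numerator: 0.28×552 + 0.39×1760 = 841
Denominator: 1 + 0.28×1.62 + 0.39×13.6 = 6.758
R = 841/6.758 = 124.4 kJ/min

124.45 kJ/min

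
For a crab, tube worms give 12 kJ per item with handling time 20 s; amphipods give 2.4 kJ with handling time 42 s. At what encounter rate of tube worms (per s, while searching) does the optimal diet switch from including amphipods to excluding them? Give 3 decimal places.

0.005 per s

At the threshold, the rate on tube worms alone equals the profitability of amphipods: λ·12/(1 + λ·20) = 2.4/42 = 0.05714.
Rearranging, λ(12 − 0.05714×20) = 0.05714, so λ = 0.05714/10.86 = 0.005263 per s.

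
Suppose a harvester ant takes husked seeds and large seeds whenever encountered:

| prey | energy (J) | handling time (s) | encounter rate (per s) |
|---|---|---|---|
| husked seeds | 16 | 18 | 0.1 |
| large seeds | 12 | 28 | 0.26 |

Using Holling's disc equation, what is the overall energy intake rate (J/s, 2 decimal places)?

0.47 J/s

R = (0.1×16 + 0.26×12) / (1 + 0.1×18 + 0.26×28) = 4.72/10.08 = 0.4683 J/s.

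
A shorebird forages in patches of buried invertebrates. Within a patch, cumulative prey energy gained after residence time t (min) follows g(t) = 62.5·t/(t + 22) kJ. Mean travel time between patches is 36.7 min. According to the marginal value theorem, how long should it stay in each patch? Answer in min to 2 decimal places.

28.41 min

By the marginal value theorem, leave when the instantaneous gain rate g'(t) equals the habitat-wide average g(t)/(T + t).
g'(t) = 62.5·22/(t + 22)². Setting 62.5·22/(t+22)² = 62.5t/[(t+22)(36.7+t)] gives 22(36.7+t) = t(t+22), so t² = 22×36.7 = 807.4.
t* = √807.4 = 28.41 min.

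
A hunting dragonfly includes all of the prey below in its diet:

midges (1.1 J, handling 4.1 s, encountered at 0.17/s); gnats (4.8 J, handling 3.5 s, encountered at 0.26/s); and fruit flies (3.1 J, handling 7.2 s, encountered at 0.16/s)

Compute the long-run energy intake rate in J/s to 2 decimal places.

R = (0.17×1.1 + 0.26×4.8 + 0.16×3.1) / (1 + 0.17×4.1 + 0.26×3.5 + 0.16×7.2) = 1.931/3.759 = 0.5137 J/s.

0.51 J/s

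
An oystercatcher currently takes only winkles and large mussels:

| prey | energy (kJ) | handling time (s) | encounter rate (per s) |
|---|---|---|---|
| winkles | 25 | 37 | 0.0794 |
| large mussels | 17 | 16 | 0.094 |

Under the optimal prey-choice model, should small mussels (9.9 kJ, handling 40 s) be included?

Current rate: (0.0794×25 + 0.094×17)/(1 + 0.0794×37 + 0.094×16) = 0.6584 kJ/s.
Profitability of small mussels: 9.9/40 = 0.2475 kJ/s.
0.2475 < 0.6584, so adding small mussels would lower the average — exclude it.

No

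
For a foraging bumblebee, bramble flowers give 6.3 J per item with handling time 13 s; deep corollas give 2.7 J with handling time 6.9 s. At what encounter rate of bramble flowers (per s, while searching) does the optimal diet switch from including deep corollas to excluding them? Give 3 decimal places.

At the threshold, the rate on bramble flowers alone equals the profitability of deep corollas: λ·6.3/(1 + λ·13) = 2.7/6.9 = 0.3913.
Rearranging, λ(6.3 − 0.3913×13) = 0.3913, so λ = 0.3913/1.213 = 0.3226 per s.

0.323 per s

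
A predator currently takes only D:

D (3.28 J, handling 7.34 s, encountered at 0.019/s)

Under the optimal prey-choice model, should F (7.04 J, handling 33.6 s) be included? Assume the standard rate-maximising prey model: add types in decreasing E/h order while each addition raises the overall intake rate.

Yes

Intake rate on the current diet: R = (0.019×3.28) / (1 + 0.019×7.34) = 0.06232/1.139 = 0.05469 J/s.
Profitability of F: 7.04/33.6 = 0.2095 J/s.
0.2095 > 0.05469, so adding F raises the average — include it.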